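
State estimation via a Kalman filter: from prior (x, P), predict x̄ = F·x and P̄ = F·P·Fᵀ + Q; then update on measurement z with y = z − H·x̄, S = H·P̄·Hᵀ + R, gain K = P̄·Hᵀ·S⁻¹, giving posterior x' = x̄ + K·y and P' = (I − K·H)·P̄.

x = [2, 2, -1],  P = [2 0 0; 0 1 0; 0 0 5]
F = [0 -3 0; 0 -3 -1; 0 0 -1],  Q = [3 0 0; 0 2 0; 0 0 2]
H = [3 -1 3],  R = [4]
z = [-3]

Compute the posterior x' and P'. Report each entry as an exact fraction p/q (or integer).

x' = [-453/107, -353/107, 219/107]
P' = [555/107 261/107 -432/107; 261/107 1036/107 119/107; -432/107 119/107 493/107]

x̄ = F·x = [-6, -5, 1]
P̄ = F·P·Fᵀ + Q = [12 9 0; 9 16 5; 0 5 7]
y = z − H·x̄ = [7]
S = H·P̄·Hᵀ + R = [107]
K = P̄·Hᵀ·S⁻¹ = [27/107; 26/107; 16/107]
x' = x̄ + K·y = [-453/107, -353/107, 219/107]
P' = (I − K·H)·P̄ = [555/107 261/107 -432/107; 261/107 1036/107 119/107; -432/107 119/107 493/107]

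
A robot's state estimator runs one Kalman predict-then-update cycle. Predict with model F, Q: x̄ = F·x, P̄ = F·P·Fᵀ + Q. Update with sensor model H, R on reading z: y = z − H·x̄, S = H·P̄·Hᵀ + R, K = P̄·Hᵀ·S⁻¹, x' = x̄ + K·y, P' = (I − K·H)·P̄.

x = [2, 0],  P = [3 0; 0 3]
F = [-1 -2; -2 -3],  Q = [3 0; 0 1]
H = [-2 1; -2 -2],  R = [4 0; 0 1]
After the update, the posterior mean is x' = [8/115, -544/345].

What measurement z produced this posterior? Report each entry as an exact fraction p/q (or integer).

x̄ = F·x = [-2, -4]
P̄ = F·P·Fᵀ + Q = [18 24; 24 40]
S = H·P̄·Hᵀ + R = [20 40; 40 425]
K = P̄·Hᵀ·S⁻¹ = [-29/115 -4/23; 86/345 -112/345]
x' − x̄ = [238/115, 836/345] = K·y
y = (KᵀK)⁻¹·Kᵀ·(x' − x̄) = [-2, -9]
z = y + H·x̄ = [-2, -9] + [0, 12] = [-2, 3]

z = [-2, 3]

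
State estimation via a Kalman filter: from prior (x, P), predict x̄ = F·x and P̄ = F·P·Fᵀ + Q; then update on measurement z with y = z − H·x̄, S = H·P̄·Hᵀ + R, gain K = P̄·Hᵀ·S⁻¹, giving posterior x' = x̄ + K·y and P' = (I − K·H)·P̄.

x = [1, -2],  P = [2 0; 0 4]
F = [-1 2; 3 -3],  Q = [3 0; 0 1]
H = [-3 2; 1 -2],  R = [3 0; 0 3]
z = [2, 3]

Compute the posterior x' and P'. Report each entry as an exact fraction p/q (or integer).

x' = [-3146/2493, -3383/2493]
P' = [701/831 650/831; 650/831 905/831]

x̄ = F·x = [-5, 9]
P̄ = F·P·Fᵀ + Q = [21 -30; -30 55]
y = z − H·x̄ = [-31, 26]
S = H·P̄·Hᵀ + R = [772 -523; -523 364]
K = P̄·Hᵀ·S⁻¹ = [-803/2493 -599/2493; -140/2493 -1160/2493]
x' = x̄ + K·y = [-3146/2493, -3383/2493]
P' = (I − K·H)·P̄ = [701/831 650/831; 650/831 905/831]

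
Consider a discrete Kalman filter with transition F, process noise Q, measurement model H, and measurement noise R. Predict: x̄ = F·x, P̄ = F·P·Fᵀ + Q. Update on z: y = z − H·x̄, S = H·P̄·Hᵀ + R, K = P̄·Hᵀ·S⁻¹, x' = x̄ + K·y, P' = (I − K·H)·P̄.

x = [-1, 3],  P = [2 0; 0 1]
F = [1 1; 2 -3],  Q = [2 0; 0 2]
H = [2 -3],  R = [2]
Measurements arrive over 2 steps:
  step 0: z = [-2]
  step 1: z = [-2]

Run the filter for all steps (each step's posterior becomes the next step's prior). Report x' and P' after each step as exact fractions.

step 0: x̄ = F·x = [2, -11]
step 0: P̄ = F·P·Fᵀ + Q = [5 1; 1 19]
step 0: y = z − H·x̄ = [-39]
step 0: S = H·P̄·Hᵀ + R = [181]
step 0: K = P̄·Hᵀ·S⁻¹ = [7/181; -55/181]
step 0: x' = x̄ + K·y = [89/181, 154/181]
step 0: P' = (I − K·H)·P̄ = [856/181 566/181; 566/181 414/181]
step 1: x̄ = F·x = [243/181, -284/181]
step 1: P̄ = F·P·Fᵀ + Q = [2764/181 -96/181; -96/181 720/181]
step 1: y = z − H·x̄ = [-1700/181]
step 1: S = H·P̄·Hᵀ + R = [19050/181]
step 1: K = P̄·Hᵀ·S⁻¹ = [2908/9525; -392/3175]
step 1: x' = x̄ + K·y = [-581/381, -52/127]
step 1: P' = (I − K·H)·P̄ = [52012/9525 10912/3175; 10912/3175 7536/3175]

step 0: x' = [89/181, 154/181], P' = [856/181 566/181; 566/181 414/181]
step 1: x' = [-581/381, -52/127], P' = [52012/9525 10912/3175; 10912/3175 7536/3175]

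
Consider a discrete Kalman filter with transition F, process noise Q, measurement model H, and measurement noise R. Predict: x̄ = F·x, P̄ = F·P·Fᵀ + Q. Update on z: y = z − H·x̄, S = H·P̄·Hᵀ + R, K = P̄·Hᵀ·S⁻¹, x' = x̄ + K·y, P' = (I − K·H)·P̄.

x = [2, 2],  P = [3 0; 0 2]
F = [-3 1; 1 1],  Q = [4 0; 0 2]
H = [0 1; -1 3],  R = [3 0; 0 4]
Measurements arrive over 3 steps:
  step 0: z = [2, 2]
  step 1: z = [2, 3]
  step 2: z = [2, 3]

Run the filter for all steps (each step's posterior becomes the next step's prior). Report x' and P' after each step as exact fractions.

step 0: x̄ = F·x = [-4, 4]
step 0: P̄ = F·P·Fᵀ + Q = [33 -7; -7 7]
step 0: y = z − H·x̄ = [-2, -14]
step 0: S = H·P̄·Hᵀ + R = [10 28; 28 142]
step 0: K = P̄·Hᵀ·S⁻¹ = [259/318 -86/159; 35/106 7/53]
step 0: x' = x̄ + K·y = [103/53, 79/53]
step 0: P' = (I − K·H)·P̄ = [3019/318 259/106; 259/106 105/106]
step 1: x̄ = F·x = [-230/53, 182/53]
step 1: P̄ = F·P·Fᵀ + Q = [4016/53 -1716/53; -1716/53 2762/159]
step 1: y = z − H·x̄ = [-76/53, -617/53]
step 1: S = H·P̄·Hᵀ + R = [3239/159 4478/53; 4478/53 22810/53]
step 1: K = P̄·Hᵀ·S⁻¹ = [53616/129473 -62542/129473; 26828/129473 20151/129473]
step 1: x' = x̄ + K·y = [89336/129473, 171547/129473]
step 1: P' = (I − K·H)·P̄ = [732712/129473 160848/129473; 160848/129473 80484/129473]
step 2: x̄ = F·x = [-96461/129473, 260883/129473]
step 2: P̄ = F·P·Fᵀ + Q = [6227696/129473 -2439348/129473; -2439348/129473 1393838/129473]
step 2: y = z − H·x̄ = [-1937/129473, -490691/129473]
step 2: S = H·P̄·Hᵀ + R = [1782257/129473 6620862/129473; 6620862/129473 33926218/129473]
step 2: K = P̄·Hᵀ·S⁻¹ = [26749296/64219667 -30861274/64219667; 13330340/64219667 9931293/64219667]
step 2: x' = x̄ + K·y = [68715815/64219667, 91561966/64219667]
step 2: P' = (I − K·H)·P̄ = [364188760/64219667 80247888/64219667; 80247888/64219667 39991020/64219667]

step 0: x' = [103/53, 79/53], P' = [3019/318 259/106; 259/106 105/106]
step 1: x' = [89336/129473, 171547/129473], P' = [732712/129473 160848/129473; 160848/129473 80484/129473]
step 2: x' = [68715815/64219667, 91561966/64219667], P' = [364188760/64219667 80247888/64219667; 80247888/64219667 39991020/64219667]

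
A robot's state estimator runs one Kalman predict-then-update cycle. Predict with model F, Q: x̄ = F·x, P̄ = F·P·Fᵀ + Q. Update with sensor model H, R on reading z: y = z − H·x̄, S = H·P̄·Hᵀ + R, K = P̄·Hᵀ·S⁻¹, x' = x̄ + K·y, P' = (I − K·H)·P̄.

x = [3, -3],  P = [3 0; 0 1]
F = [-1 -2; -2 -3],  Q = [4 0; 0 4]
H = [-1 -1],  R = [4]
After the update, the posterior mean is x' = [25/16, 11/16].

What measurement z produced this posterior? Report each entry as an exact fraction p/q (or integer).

z = [-2]

x̄ = F·x = [3, 3]
P̄ = F·P·Fᵀ + Q = [11 12; 12 25]
S = H·P̄·Hᵀ + R = [64]
K = P̄·Hᵀ·S⁻¹ = [-23/64; -37/64]
x' − x̄ = [-23/16, -37/16] = K·y
y = (KᵀK)⁻¹·Kᵀ·(x' − x̄) = [4]
z = y + H·x̄ = [4] + [-6] = [-2]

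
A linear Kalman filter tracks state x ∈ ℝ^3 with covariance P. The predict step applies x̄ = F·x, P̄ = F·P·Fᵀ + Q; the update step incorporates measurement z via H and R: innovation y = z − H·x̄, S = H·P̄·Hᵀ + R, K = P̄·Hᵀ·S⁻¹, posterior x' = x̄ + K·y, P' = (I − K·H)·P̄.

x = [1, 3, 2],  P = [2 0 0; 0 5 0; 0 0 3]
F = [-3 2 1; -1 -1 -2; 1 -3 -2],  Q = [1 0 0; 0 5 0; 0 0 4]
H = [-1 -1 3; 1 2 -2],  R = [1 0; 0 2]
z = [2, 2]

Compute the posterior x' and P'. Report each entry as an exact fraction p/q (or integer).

x̄ = F·x = [5, -8, -12]
P̄ = F·P·Fᵀ + Q = [42 -10 -42; -10 24 25; -42 25 63]
y = z − H·x̄ = [35, -11]
S = H·P̄·Hᵀ + R = [716 -448; -448 320]
K = P̄·Hᵀ·S⁻¹ = [-4/37 213/1184; 221/444 1171/1776; 17/37 325/1184]
x' = x̄ + K·y = [-903/1184, 3851/1776, 1257/1184]
P' = (I − K·H)·P̄ = [3463/592 -369/296 887/592; -369/296 172/111 79/296; 887/592 79/296 439/592]

x' = [-903/1184, 3851/1776, 1257/1184]
P' = [3463/592 -369/296 887/592; -369/296 172/111 79/296; 887/592 79/296 439/592]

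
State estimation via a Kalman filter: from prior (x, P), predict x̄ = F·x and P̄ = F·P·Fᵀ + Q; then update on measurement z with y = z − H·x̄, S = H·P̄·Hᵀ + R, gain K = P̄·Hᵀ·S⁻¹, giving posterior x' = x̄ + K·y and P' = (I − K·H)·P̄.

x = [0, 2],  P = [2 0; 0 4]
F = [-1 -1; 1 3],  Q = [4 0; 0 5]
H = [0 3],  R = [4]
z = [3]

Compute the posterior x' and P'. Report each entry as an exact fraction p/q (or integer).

x' = [-152/391, 411/391]
P' = [2146/391 -56/391; -56/391 172/391]

x̄ = F·x = [-2, 6]
P̄ = F·P·Fᵀ + Q = [10 -14; -14 43]
y = z − H·x̄ = [-15]
S = H·P̄·Hᵀ + R = [391]
K = P̄·Hᵀ·S⁻¹ = [-42/391; 129/391]
x' = x̄ + K·y = [-152/391, 411/391]
P' = (I − K·H)·P̄ = [2146/391 -56/391; -56/391 172/391]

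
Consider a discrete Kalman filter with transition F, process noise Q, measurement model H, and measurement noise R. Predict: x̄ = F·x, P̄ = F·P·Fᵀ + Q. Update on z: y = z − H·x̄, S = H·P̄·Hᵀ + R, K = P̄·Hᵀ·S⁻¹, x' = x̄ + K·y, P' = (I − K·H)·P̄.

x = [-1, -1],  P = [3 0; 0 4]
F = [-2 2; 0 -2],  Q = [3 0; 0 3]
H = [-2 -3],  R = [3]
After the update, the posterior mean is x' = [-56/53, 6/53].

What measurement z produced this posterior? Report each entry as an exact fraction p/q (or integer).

x̄ = F·x = [0, 2]
P̄ = F·P·Fᵀ + Q = [31 -16; -16 19]
S = H·P̄·Hᵀ + R = [106]
K = P̄·Hᵀ·S⁻¹ = [-7/53; -25/106]
x' − x̄ = [-56/53, -100/53] = K·y
y = (KᵀK)⁻¹·Kᵀ·(x' − x̄) = [8]
z = y + H·x̄ = [8] + [-6] = [2]

z = [2]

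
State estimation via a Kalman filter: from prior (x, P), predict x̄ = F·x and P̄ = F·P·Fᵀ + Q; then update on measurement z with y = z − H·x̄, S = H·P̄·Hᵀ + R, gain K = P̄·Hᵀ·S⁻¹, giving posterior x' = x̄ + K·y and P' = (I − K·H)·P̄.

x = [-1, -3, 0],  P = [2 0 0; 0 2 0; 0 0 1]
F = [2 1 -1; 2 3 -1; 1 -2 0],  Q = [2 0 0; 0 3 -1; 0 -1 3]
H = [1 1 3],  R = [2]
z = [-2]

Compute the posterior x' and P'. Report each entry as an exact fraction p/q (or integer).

x' = [-359/69, -256/23, 110/23]
P' = [505/69 261/23 -140/23; 261/23 636/23 -297/23; -140/23 -297/23 149/23]

x̄ = F·x = [-5, -11, 5]
P̄ = F·P·Fᵀ + Q = [13 15 0; 15 30 -9; 0 -9 13]
y = z − H·x̄ = [-1]
S = H·P̄·Hᵀ + R = [138]
K = P̄·Hᵀ·S⁻¹ = [14/69; 3/23; 5/23]
x' = x̄ + K·y = [-359/69, -256/23, 110/23]
P' = (I − K·H)·P̄ = [505/69 261/23 -140/23; 261/23 636/23 -297/23; -140/23 -297/23 149/23]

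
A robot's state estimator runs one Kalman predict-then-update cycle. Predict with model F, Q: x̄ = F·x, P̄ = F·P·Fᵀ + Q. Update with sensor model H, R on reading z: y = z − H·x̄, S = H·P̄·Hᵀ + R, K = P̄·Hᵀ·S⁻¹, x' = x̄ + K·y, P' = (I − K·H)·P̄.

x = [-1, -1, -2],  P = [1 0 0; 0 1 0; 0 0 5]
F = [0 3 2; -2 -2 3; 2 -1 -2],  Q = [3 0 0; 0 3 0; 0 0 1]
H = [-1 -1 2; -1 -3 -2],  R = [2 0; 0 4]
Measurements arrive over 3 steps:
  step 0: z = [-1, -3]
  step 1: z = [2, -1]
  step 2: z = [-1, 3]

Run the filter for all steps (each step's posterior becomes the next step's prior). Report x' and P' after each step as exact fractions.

step 0: x' = [-17303/5218, 6910/2609, -8253/10436], P' = [40229/5218 -10008/2609 16897/10436; -10008/2609 5944/2609 -2280/2609; 16897/10436 -2280/2609 13749/20872]
step 1: x' = [74378161/49075913, -263925186/245379565, 56919792/49075913], P' = [209778285/49075913 -101828863/49075913 44480070/49075913; -101828863/49075913 335138617/245379565 -24694744/49075913; 44480070/49075913 -24694744/49075913 25833353/49075913]
step 2: x' = [51693742220/423517921207, -337023810937/847035842414, -1084451077313/1694071684828], P' = [1791297433060/423517921207 -867780830158/423517921207 377394602599/423517921207; -867780830158/423517921207 572290579149/423517921207 -419092937783/847035842414; 377394602599/423517921207 -419092937783/847035842414 880171680161/1694071684828]

step 0: x̄ = F·x = [-7, -2, 3]
step 0: P̄ = F·P·Fᵀ + Q = [32 24 -23; 24 56 -32; -23 -32 26]
step 0: y = z − H·x̄ = [-16, -10]
step 0: S = H·P̄·Hᵀ + R = [462 320; 320 312]
step 0: K = P̄·Hᵀ·S⁻¹ = [-829/2609 1461/10436; -248/2609 -816/2609; 1493/5218 -1643/20872]
step 0: x' = x̄ + K·y = [-17303/5218, 6910/2609, -8253/10436]
step 0: P' = (I − K·H)·P̄ = [40229/5218 -10008/2609 16897/10436; -10008/2609 5944/2609 -2280/2609; 16897/10436 -2280/2609 13749/20872]
step 1: x̄ = F·x = [33207/5218, -10827/10436, -40173/5218]
step 1: P̄ = F·P·Fᵀ + Q = [81675/5218 25595/10436 -99235/5218; 25595/10436 193069/20872 -75613/10436; -99235/5218 -75613/10436 186007/5218]
step 1: y = z − H·x̄ = [237151/10436, -137195/10436]
step 1: S = H·P̄·Hᵀ + R = [5832669/20872 -1260541/20872; -1260541/20872 2028589/20872]
step 1: K = P̄·Hᵀ·S⁻¹ = [-9494641/49075913 1687041/49075913; -36470871/245379565 -62331024/245379565; 15940690/49075913 -5515636/49075913]
step 1: x' = x̄ + K·y = [74378161/49075913, -263925186/245379565, 56919792/49075913]
step 1: P' = (I − K·H)·P̄ = [209778285/49075913 -101828863/49075913 44480070/49075913; -101828863/49075913 335138617/245379565 -24694744/49075913; 44480070/49075913 -24694744/49075913 25833353/49075913]
step 2: x̄ = F·x = [-222577638/245379565, 637865642/245379565, 438508876/245379565]
step 2: P̄ = F·P·Fᵀ + Q = [2787368668/245379565 312064778/245379565 -2699557641/245379565; 312064778/245379565 2174485668/245379565 -1181470646/245379565; -2699557641/245379565 -1181470646/245379565 5056230522/245379565]
step 2: y = z − H·x̄ = [-707109313/245379565, 660835147/49075913]
step 2: S = H·P̄·Hᵀ + R = [41825778258/245379565 -987990944/49075913; -987990944/49075913 4092138076/49075913]
step 2: K = P̄·Hᵀ·S⁻¹ = [-84363698852/423517921207 14313963054/423517921207; -61801343387/423517921207 -214998984753/847035842414; 272237706373/847035842414 -188841036005/1694071684828]
step 2: x' = x̄ + K·y = [51693742220/423517921207, -337023810937/847035842414, -1084451077313/1694071684828]
step 2: P' = (I − K·H)·P̄ = [1791297433060/423517921207 -867780830158/423517921207 377394602599/423517921207; -867780830158/423517921207 572290579149/423517921207 -419092937783/847035842414; 377394602599/423517921207 -419092937783/847035842414 880171680161/1694071684828]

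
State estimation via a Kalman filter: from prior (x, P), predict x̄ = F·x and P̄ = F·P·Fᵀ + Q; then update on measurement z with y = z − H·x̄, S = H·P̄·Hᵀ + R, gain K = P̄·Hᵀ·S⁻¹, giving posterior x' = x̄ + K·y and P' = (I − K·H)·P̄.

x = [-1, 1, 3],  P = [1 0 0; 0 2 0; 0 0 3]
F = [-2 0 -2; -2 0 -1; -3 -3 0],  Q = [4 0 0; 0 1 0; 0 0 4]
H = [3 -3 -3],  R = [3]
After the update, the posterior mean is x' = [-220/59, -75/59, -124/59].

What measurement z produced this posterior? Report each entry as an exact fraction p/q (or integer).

x̄ = F·x = [-4, -1, 0]
P̄ = F·P·Fᵀ + Q = [20 10 6; 10 8 6; 6 6 31]
S = H·P̄·Hᵀ + R = [354]
K = P̄·Hᵀ·S⁻¹ = [2/59; -2/59; -31/118]
x' − x̄ = [16/59, -16/59, -124/59] = K·y
y = (KᵀK)⁻¹·Kᵀ·(x' − x̄) = [8]
z = y + H·x̄ = [8] + [-9] = [-1]

z = [-1]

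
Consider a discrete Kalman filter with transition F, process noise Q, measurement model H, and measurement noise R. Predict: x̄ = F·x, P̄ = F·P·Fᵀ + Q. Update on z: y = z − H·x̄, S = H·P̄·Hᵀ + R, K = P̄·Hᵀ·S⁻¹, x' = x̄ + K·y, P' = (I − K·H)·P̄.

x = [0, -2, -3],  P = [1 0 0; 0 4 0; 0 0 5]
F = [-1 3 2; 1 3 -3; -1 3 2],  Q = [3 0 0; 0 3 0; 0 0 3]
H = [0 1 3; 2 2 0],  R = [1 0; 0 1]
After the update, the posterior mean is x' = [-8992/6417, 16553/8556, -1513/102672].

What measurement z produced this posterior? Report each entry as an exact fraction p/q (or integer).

x̄ = F·x = [-12, 3, -12]
P̄ = F·P·Fᵀ + Q = [60 5 57; 5 85 5; 57 5 60]
S = H·P̄·Hᵀ + R = [656 552; 552 621]
K = P̄·Hᵀ·S⁻¹ = [34/93 -742/6417; -45/124 1310/2139; 673/1488 -2597/12834]
x' − x̄ = [68012/6417, -9115/8556, 1230551/102672] = K·y
y = (KᵀK)⁻¹·Kᵀ·(x' − x̄) = [35, 19]
z = y + H·x̄ = [35, 19] + [-33, -18] = [2, 1]

z = [2, 1]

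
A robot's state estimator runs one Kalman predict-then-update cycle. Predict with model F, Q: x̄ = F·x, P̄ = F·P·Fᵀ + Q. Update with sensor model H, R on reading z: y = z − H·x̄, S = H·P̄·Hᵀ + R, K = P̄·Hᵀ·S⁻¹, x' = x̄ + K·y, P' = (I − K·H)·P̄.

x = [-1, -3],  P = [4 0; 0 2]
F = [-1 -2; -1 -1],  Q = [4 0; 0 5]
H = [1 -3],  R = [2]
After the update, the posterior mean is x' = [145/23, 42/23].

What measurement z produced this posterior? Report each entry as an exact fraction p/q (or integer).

z = [1]

x̄ = F·x = [7, 4]
P̄ = F·P·Fᵀ + Q = [16 8; 8 11]
S = H·P̄·Hᵀ + R = [69]
K = P̄·Hᵀ·S⁻¹ = [-8/69; -25/69]
x' − x̄ = [-16/23, -50/23] = K·y
y = (KᵀK)⁻¹·Kᵀ·(x' − x̄) = [6]
z = y + H·x̄ = [6] + [-5] = [1]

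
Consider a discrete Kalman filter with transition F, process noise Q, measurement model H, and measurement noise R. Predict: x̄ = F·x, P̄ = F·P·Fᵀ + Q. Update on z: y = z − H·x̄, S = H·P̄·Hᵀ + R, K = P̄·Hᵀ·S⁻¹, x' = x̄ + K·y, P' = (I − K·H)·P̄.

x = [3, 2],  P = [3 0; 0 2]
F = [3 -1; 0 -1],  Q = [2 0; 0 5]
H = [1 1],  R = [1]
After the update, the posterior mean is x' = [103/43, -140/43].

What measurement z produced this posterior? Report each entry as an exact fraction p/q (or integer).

x̄ = F·x = [7, -2]
P̄ = F·P·Fᵀ + Q = [31 2; 2 7]
S = H·P̄·Hᵀ + R = [43]
K = P̄·Hᵀ·S⁻¹ = [33/43; 9/43]
x' − x̄ = [-198/43, -54/43] = K·y
y = (KᵀK)⁻¹·Kᵀ·(x' − x̄) = [-6]
z = y + H·x̄ = [-6] + [5] = [-1]

z = [-1]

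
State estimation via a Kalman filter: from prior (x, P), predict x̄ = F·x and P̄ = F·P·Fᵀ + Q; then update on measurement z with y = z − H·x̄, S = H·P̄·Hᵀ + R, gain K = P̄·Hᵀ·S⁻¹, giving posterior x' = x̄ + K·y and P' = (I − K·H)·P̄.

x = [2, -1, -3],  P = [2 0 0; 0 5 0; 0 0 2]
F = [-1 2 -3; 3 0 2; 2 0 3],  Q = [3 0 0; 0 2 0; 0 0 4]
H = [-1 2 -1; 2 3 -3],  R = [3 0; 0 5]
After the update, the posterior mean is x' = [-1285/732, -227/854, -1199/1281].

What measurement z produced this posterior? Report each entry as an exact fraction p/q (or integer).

x̄ = F·x = [5, 0, -5]
P̄ = F·P·Fᵀ + Q = [43 -18 -22; -18 28 24; -22 24 30]
S = H·P̄·Hᵀ + R = [120 -84; -84 315]
K = P̄·Hᵀ·S⁻¹ = [-463/1464 83/366; 109/244 55/1281; 44/183 -170/1281]
x' − x̄ = [-4945/732, -227/854, 5206/1281] = K·y
y = (KᵀK)⁻¹·Kᵀ·(x' − x̄) = [2, -27]
z = y + H·x̄ = [2, -27] + [0, 25] = [2, -2]

z = [2, -2]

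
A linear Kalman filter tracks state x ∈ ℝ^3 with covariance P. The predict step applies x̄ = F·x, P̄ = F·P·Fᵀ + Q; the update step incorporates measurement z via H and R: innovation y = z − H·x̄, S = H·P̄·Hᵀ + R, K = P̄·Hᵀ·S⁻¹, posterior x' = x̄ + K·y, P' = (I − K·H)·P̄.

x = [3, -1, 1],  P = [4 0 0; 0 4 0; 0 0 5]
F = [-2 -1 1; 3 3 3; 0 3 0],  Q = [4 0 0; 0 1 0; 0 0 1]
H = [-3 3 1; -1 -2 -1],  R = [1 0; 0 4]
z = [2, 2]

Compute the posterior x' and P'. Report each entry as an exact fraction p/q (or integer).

x̄ = F·x = [-4, 9, -3]
P̄ = F·P·Fᵀ + Q = [29 -21 -12; -21 118 36; -12 36 37]
y = z − H·x̄ = [-34, 13]
S = H·P̄·Hᵀ + R = [2027 -925; -925 578]
K = P̄·Hᵀ·S⁻¹ = [-70511/315981 -99175/315981; 29659/315981 -89752/315981; 14893/315981 -29194/315981]
x' = x̄ + K·y = [-155825/315981, 668647/315981, -1833827/315981]
P' = (I − K·H)·P̄ = [220042/315981 412957/315981 -649256/315981; 412957/315981 1322479/315981 -2698907/315981; -649256/315981 -2698907/315981 6163846/315981]

x' = [-155825/315981, 668647/315981, -1833827/315981]
P' = [220042/315981 412957/315981 -649256/315981; 412957/315981 1322479/315981 -2698907/315981; -649256/315981 -2698907/315981 6163846/315981]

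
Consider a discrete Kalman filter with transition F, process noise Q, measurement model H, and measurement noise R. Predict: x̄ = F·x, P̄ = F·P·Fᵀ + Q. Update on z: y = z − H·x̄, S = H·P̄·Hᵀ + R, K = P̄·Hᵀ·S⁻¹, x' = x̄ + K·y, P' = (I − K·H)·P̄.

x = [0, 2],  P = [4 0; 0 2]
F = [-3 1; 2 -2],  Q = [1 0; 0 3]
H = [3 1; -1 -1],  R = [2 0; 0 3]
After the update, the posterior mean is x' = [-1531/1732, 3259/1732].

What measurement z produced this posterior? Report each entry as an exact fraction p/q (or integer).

z = [-1, -3]

x̄ = F·x = [2, -4]
P̄ = F·P·Fᵀ + Q = [39 -28; -28 27]
S = H·P̄·Hᵀ + R = [212 -32; -32 13]
K = P̄·Hᵀ·S⁻¹ = [805/1732 129/433; -709/1732 -403/433]
x' − x̄ = [-4995/1732, 10187/1732] = K·y
y = (KᵀK)⁻¹·Kᵀ·(x' − x̄) = [-3, -5]
z = y + H·x̄ = [-3, -5] + [2, 2] = [-1, -3]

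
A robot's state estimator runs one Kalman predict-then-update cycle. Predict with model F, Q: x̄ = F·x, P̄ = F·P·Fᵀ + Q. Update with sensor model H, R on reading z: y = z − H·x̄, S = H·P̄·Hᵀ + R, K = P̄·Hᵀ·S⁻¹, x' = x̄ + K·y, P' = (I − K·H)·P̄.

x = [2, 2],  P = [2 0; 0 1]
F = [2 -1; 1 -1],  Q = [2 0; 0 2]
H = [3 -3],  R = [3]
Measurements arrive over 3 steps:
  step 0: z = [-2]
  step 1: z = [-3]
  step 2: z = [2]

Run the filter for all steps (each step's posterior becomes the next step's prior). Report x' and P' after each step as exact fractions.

step 0: x̄ = F·x = [2, 0]
step 0: P̄ = F·P·Fᵀ + Q = [11 5; 5 5]
step 0: y = z − H·x̄ = [-8]
step 0: S = H·P̄·Hᵀ + R = [57]
step 0: K = P̄·Hᵀ·S⁻¹ = [6/19; 0]
step 0: x' = x̄ + K·y = [-10/19, 0]
step 0: P' = (I − K·H)·P̄ = [101/19 5; 5 5]
step 1: x̄ = F·x = [-20/19, -10/19]
step 1: P̄ = F·P·Fᵀ + Q = [157/19 12/19; 12/19 44/19]
step 1: y = z − H·x̄ = [-27/19]
step 1: S = H·P̄·Hᵀ + R = [1650/19]
step 1: K = P̄·Hᵀ·S⁻¹ = [29/110; -16/275]
step 1: x' = x̄ + K·y = [-157/110, -122/275]
step 1: P' = (I − K·H)·P̄ = [49/22 108/55; 108/55 556/275]
step 2: x̄ = F·x = [-663/275, -541/550]
step 2: P̄ = F·P·Fᵀ + Q = [1396/275 161/275; 161/275 1277/550]
step 2: y = z − H·x̄ = [691/110]
step 2: S = H·P̄·Hᵀ + R = [1299/22]
step 2: K = P̄·Hᵀ·S⁻¹ = [494/2165; -191/2165]
step 2: x' = x̄ + K·y = [-10582/10825, -16647/10825]
step 2: P' = (I − K·H)·P̄ = [21674/10825 19204/10825; 19204/10825 20159/10825]

step 0: x' = [-10/19, 0], P' = [101/19 5; 5 5]
step 1: x' = [-157/110, -122/275], P' = [49/22 108/55; 108/55 556/275]
step 2: x' = [-10582/10825, -16647/10825], P' = [21674/10825 19204/10825; 19204/10825 20159/10825]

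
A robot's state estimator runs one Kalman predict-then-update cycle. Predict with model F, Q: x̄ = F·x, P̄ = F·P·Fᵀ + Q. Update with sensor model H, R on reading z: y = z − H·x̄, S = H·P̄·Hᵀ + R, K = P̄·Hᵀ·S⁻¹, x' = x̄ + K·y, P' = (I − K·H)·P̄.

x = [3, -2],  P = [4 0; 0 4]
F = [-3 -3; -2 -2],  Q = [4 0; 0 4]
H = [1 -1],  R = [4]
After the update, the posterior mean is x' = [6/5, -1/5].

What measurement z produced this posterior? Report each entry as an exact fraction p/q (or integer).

x̄ = F·x = [-3, -2]
P̄ = F·P·Fᵀ + Q = [76 48; 48 36]
S = H·P̄·Hᵀ + R = [20]
K = P̄·Hᵀ·S⁻¹ = [7/5; 3/5]
x' − x̄ = [21/5, 9/5] = K·y
y = (KᵀK)⁻¹·Kᵀ·(x' − x̄) = [3]
z = y + H·x̄ = [3] + [-1] = [2]

z = [2]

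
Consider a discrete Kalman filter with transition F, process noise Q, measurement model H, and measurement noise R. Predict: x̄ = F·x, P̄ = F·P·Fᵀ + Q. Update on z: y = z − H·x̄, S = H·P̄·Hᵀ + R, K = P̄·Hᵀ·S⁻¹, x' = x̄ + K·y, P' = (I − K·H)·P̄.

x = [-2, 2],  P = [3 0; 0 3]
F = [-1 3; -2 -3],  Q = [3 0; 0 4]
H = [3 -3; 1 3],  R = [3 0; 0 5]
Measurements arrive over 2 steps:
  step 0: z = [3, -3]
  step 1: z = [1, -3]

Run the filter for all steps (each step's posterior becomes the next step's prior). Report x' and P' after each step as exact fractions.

step 0: x̄ = F·x = [8, -2]
step 0: P̄ = F·P·Fᵀ + Q = [33 -21; -21 43]
step 0: y = z − H·x̄ = [-27, -5]
step 0: S = H·P̄·Hᵀ + R = [1065 -414; -414 299]
step 0: K = P̄·Hᵀ·S⁻¹ = [522/2131 11706/49013; -184/2131 11844/49013]
step 0: x' = x̄ + K·y = [9412/49013, -42982/49013]
step 0: P' = (I − K·H)·P̄ = [23637/49013 11631/49013; 11631/49013 15863/49013]
step 1: x̄ = F·x = [-138358/49013, 110122/49013]
step 1: P̄ = F·P·Fᵀ + Q = [243657/49013 -130386/49013; -130386/49013 572939/49013]
step 1: y = z − H·x̄ = [794453/49013, -339047/49013]
step 1: S = H·P̄·Hᵀ + R = [9843351/49013 -5207796/49013; -5207796/49013 4862857/49013]
step 1: K = P̄·Hᵀ·S⁻¹ = [31886763/141089569 29869047/141089569; -13522141/141089569 31604979/141089569]
step 1: x' = x̄ + K·y = [-88044944/141089569, -120809036/141089569]
step 1: P' = (I − K·H)·P̄ = [61251381/141089569 29364618/141089569; 29364618/141089569 42886759/141089569]

step 0: x' = [9412/49013, -42982/49013], P' = [23637/49013 11631/49013; 11631/49013 15863/49013]
step 1: x' = [-88044944/141089569, -120809036/141089569], P' = [61251381/141089569 29364618/141089569; 29364618/141089569 42886759/141089569]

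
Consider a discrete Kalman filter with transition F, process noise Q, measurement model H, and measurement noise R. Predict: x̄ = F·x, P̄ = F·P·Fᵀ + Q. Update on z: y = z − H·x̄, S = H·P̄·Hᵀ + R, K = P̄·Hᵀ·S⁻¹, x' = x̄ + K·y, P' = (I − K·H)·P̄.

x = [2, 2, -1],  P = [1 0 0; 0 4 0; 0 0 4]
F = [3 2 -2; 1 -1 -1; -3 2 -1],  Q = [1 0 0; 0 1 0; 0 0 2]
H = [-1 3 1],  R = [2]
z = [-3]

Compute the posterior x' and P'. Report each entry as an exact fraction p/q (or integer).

x̄ = F·x = [12, 1, -1]
P̄ = F·P·Fᵀ + Q = [42 3 15; 3 10 -7; 15 -7 31]
y = z − H·x̄ = [7]
S = H·P̄·Hᵀ + R = [75]
K = P̄·Hᵀ·S⁻¹ = [-6/25; 4/15; -1/15]
x' = x̄ + K·y = [258/25, 43/15, -22/15]
P' = (I − K·H)·P̄ = [942/25 39/5 69/5; 39/5 14/3 -17/3; 69/5 -17/3 92/3]

x' = [258/25, 43/15, -22/15]
P' = [942/25 39/5 69/5; 39/5 14/3 -17/3; 69/5 -17/3 92/3]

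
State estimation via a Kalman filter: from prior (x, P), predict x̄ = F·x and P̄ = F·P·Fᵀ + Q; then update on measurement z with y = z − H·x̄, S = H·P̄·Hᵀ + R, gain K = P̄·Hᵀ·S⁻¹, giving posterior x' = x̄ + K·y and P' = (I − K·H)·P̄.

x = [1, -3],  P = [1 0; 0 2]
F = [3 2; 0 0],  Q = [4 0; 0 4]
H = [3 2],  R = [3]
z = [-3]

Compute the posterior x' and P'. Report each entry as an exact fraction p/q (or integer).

x' = [-123/104, 3/13]
P' = [399/208 -63/26; -63/26 48/13]

x̄ = F·x = [-3, 0]
P̄ = F·P·Fᵀ + Q = [21 0; 0 4]
y = z − H·x̄ = [6]
S = H·P̄·Hᵀ + R = [208]
K = P̄·Hᵀ·S⁻¹ = [63/208; 1/26]
x' = x̄ + K·y = [-123/104, 3/13]
P' = (I − K·H)·P̄ = [399/208 -63/26; -63/26 48/13]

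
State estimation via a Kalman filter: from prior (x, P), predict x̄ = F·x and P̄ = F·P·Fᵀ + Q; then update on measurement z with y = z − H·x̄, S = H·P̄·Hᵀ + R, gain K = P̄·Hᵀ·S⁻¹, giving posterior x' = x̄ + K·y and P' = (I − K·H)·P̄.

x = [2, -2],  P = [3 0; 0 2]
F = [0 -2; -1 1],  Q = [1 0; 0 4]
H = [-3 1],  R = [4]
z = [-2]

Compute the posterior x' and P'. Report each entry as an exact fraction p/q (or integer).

x' = [19/59, -89/59]
P' = [101/118 179/118; 179/118 621/118]

x̄ = F·x = [4, -4]
P̄ = F·P·Fᵀ + Q = [9 -4; -4 9]
y = z − H·x̄ = [14]
S = H·P̄·Hᵀ + R = [118]
K = P̄·Hᵀ·S⁻¹ = [-31/118; 21/118]
x' = x̄ + K·y = [19/59, -89/59]
P' = (I − K·H)·P̄ = [101/118 179/118; 179/118 621/118]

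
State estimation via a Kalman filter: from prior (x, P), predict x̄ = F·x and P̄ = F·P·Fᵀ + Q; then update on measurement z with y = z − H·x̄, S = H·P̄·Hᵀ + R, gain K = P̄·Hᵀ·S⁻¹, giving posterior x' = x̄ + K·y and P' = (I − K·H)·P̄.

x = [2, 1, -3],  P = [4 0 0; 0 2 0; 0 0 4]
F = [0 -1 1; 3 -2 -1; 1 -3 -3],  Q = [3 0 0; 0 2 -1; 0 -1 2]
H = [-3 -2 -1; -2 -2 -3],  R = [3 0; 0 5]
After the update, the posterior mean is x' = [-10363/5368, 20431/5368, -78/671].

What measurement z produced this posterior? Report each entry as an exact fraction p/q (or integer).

x̄ = F·x = [-4, 7, 8]
P̄ = F·P·Fᵀ + Q = [9 0 -6; 0 50 35; -6 35 60]
S = H·P̄·Hᵀ + R = [448 648; 648 1129]
K = P̄·Hᵀ·S⁻¹ = [-23709/85888 1701/10736; -19575/85888 -545/10736; 217/671 -266/671]
x' − x̄ = [11109/5368, -17145/5368, -5446/671] = K·y
y = (KᵀK)⁻¹·Kᵀ·(x' − x̄) = [8, 27]
z = y + H·x̄ = [8, 27] + [-10, -30] = [-2, -3]

z = [-2, -3]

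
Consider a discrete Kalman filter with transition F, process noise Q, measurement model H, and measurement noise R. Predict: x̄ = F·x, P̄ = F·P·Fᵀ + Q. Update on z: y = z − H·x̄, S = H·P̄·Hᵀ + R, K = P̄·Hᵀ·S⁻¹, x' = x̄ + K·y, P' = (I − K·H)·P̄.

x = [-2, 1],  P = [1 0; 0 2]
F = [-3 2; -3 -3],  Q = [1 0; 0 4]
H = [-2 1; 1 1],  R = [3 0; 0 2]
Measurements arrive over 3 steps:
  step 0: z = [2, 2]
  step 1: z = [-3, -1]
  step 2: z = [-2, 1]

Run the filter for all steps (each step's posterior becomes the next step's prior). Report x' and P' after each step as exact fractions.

step 0: x' = [1345/5306, 11331/5306], P' = [2853/5306 531/5306; 531/5306 6225/5306]
step 1: x' = [8124537/10433123, -19979454/10433123], P' = [5449336/10433123 969974/10433123; 969974/10433123 12009898/10433123]
step 2: x' = [12107717748/19782006511, 741943249/19782006511], P' = [10321331016/19782006511 1828581090/19782006511; 1828581090/19782006511 22739301942/19782006511]

step 0: x̄ = F·x = [8, 3]
step 0: P̄ = F·P·Fᵀ + Q = [18 -3; -3 31]
step 0: y = z − H·x̄ = [15, -9]
step 0: S = H·P̄·Hᵀ + R = [118 -2; -2 45]
step 0: K = P̄·Hᵀ·S⁻¹ = [-1725/5306 846/2653; 1721/5306 1689/2653]
step 0: x' = x̄ + K·y = [1345/5306, 11331/5306]
step 0: P' = (I − K·H)·P̄ = [2853/5306 531/5306; 531/5306 6225/5306]
step 1: x̄ = F·x = [2661/758, -19014/2653]
step 1: P̄ = F·P·Fᵀ + Q = [7073/758 -720/379; -720/379 56242/2653]
step 1: y = z − H·x̄ = [29682/2653, 14095/5306]
step 1: S = H·P̄·Hᵀ + R = [183383/2653 11771/2653; 11771/2653 152447/5306]
step 1: K = P̄·Hᵀ·S⁻¹ = [-3309566/10433123 3209655/10433123; 3356650/10433123 6489936/10433123]
step 1: x' = x̄ + K·y = [8124537/10433123, -19979454/10433123]
step 1: P' = (I − K·H)·P̄ = [5449336/10433123 969974/10433123; 969974/10433123 12009898/10433123]
step 2: x̄ = F·x = [-64332519/10433123, 35564751/10433123]
step 2: P̄ = F·P·Fᵀ + Q = [95877051/10433123 -20105442/10433123; -20105442/10433123 216325130/10433123]
step 2: y = z − H·x̄ = [-185096035/10433123, 39200891/10433123]
step 2: S = H·P̄·Hᵀ + R = [711554471/10433123 44676470/10433123; 44676470/10433123 292857543/10433123]
step 2: K = P̄·Hᵀ·S⁻¹ = [-6271360314/19782006511 6074956053/19782006511; 6360713254/19782006511 12283941516/19782006511]
step 2: x' = x̄ + K·y = [12107717748/19782006511, 741943249/19782006511]
step 2: P' = (I − K·H)·P̄ = [10321331016/19782006511 1828581090/19782006511; 1828581090/19782006511 22739301942/19782006511]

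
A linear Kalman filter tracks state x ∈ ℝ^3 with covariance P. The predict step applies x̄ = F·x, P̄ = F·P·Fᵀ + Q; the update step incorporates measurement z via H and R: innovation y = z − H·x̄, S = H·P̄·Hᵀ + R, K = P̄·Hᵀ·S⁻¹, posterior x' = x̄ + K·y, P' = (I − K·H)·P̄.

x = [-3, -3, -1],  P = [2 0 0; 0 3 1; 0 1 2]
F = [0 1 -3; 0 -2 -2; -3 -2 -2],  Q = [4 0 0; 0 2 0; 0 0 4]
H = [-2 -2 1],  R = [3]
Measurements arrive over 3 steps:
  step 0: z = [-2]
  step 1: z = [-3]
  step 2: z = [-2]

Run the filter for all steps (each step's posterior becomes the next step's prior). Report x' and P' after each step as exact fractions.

step 0: x̄ = F·x = [0, 8, 17]
step 0: P̄ = F·P·Fᵀ + Q = [19 10 10; 10 30 28; 10 28 50]
step 0: y = z − H·x̄ = [-3]
step 0: S = H·P̄·Hᵀ + R = [177]
step 0: K = P̄·Hᵀ·S⁻¹ = [-16/59; -52/177; -26/177]
step 0: x' = x̄ + K·y = [48/59, 524/59, 1029/59]
step 0: P' = (I − K·H)·P̄ = [353/59 -242/59 174/59; -242/59 2606/177 3604/177; 174/59 3604/177 8174/177]
step 1: x̄ = F·x = [-2563/59, -3106/59, -3250/59]
step 1: P̄ = F·P·Fᵀ + Q = [55256/177 19416/59 21708/59; 19416/59 24102/59 23576/59; 21708/59 23576/59 26581/59]
step 1: y = z − H·x̄ = [-8265/59]
step 1: S = H·P̄·Hᵀ + R = [513098/177]
step 1: K = P̄·Hᵀ·S⁻¹ = [-80942/256549; -95190/256549; -191961/513098]
step 1: x' = x̄ + K·y = [194077/256549, -171116/256549, -1373065/513098]
step 1: P' = (I − K·H)·P̄ = [6060208/256549 -2634304/256549 6608982/256549; -2634304/256549 2416722/256549 -720734/256549; 6608982/256549 -720734/256549 22977109/513098]
step 2: x̄ = F·x = [25013/3398, 1715297/256549, 1133066/256549]
step 2: P̄ = F·P·Fᵀ + Q = [1472375/3398 405397/1699 851647/1699; 405397/1699 50368332/256549 73703302/256549; 851647/1699 73703302/256549 153119438/256549]
step 2: y = z − H·x̄ = [5561393/256549]
step 2: S = H·P̄·Hᵀ + R = [480531243/256549]
step 2: K = P̄·Hᵀ·S⁻¹ = [-72053274/160177081; -149463256/480531243; -251484560/480531243]
step 2: x' = x̄ + K·y = [-765741589/320354162, -27168713/480531243, -3329308858/480531243]
step 2: P' = (I − K·H)·P̄ = [17392016381/320354162 -3757899713/160177081 9660057133/160177081; -3757899713/160177081 7266807860/480531243 -8462172326/480531243; 9660057133/160177081 -8462172326/480531243 40281544466/480531243]

step 0: x' = [48/59, 524/59, 1029/59], P' = [353/59 -242/59 174/59; -242/59 2606/177 3604/177; 174/59 3604/177 8174/177]
step 1: x' = [194077/256549, -171116/256549, -1373065/513098], P' = [6060208/256549 -2634304/256549 6608982/256549; -2634304/256549 2416722/256549 -720734/256549; 6608982/256549 -720734/256549 22977109/513098]
step 2: x' = [-765741589/320354162, -27168713/480531243, -3329308858/480531243], P' = [17392016381/320354162 -3757899713/160177081 9660057133/160177081; -3757899713/160177081 7266807860/480531243 -8462172326/480531243; 9660057133/160177081 -8462172326/480531243 40281544466/480531243]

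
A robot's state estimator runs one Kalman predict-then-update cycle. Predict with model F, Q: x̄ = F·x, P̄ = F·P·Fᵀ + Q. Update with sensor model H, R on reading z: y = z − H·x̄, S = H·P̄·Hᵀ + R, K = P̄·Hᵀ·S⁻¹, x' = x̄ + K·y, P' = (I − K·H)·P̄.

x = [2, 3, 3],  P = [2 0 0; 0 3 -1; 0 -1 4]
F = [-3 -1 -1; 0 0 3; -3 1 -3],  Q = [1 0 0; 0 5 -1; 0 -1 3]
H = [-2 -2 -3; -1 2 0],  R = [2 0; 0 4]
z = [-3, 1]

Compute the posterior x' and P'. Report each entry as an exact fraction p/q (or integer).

x' = [-345399/90623, -111886/90623, 392835/90623]
P' = [509736/90623 249702/90623 -496408/90623; 249702/90623 210475/90623 -302132/90623; -496408/90623 -302132/90623 542706/90623]

x̄ = F·x = [-12, 9, -12]
P̄ = F·P·Fᵀ + Q = [24 -9 25; -9 41 -40; 25 -40 66]
y = z − H·x̄ = [-45, -29]
S = H·P̄·Hᵀ + R = [604 217; 217 228]
K = P̄·Hᵀ·S⁻¹ = [-14826/90623 -2583/90623; -6979/90623 42812/90623; -15519/90623 -26964/90623]
x' = x̄ + K·y = [-345399/90623, -111886/90623, 392835/90623]
P' = (I − K·H)·P̄ = [509736/90623 249702/90623 -496408/90623; 249702/90623 210475/90623 -302132/90623; -496408/90623 -302132/90623 542706/90623]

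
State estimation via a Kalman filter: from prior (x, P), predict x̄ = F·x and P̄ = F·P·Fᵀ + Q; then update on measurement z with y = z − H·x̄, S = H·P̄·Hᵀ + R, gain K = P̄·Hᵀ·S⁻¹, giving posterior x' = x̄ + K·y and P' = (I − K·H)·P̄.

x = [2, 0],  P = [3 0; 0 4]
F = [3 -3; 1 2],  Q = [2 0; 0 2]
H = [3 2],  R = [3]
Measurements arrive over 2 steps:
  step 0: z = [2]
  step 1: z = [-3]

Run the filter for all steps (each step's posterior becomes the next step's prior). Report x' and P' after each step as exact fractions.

step 0: x̄ = F·x = [6, 2]
step 0: P̄ = F·P·Fᵀ + Q = [65 -15; -15 21]
step 0: y = z − H·x̄ = [-20]
step 0: S = H·P̄·Hᵀ + R = [492]
step 0: K = P̄·Hᵀ·S⁻¹ = [55/164; -1/164]
step 0: x' = x̄ + K·y = [-29/41, 87/41]
step 0: P' = (I − K·H)·P̄ = [1585/164 -2295/164; -2295/164 3441/164]
step 1: x̄ = F·x = [-348/41, 145/41]
step 1: P̄ = F·P·Fᵀ + Q = [21718/41 -5694/41; -5694/41 6497/164]
step 1: y = z − H·x̄ = [631/41]
step 1: S = H·P̄·Hᵀ + R = [133754/41]
step 1: K = P̄·Hᵀ·S⁻¹ = [26883/66877; -27667/267508]
step 1: x' = x̄ + K·y = [-153903/66877, 520263/267508]
step 1: P' = (I − K·H)·P̄ = [171788/66877 -434715/133754; -434715/133754 2525289/535016]

step 0: x' = [-29/41, 87/41], P' = [1585/164 -2295/164; -2295/164 3441/164]
step 1: x' = [-153903/66877, 520263/267508], P' = [171788/66877 -434715/133754; -434715/133754 2525289/535016]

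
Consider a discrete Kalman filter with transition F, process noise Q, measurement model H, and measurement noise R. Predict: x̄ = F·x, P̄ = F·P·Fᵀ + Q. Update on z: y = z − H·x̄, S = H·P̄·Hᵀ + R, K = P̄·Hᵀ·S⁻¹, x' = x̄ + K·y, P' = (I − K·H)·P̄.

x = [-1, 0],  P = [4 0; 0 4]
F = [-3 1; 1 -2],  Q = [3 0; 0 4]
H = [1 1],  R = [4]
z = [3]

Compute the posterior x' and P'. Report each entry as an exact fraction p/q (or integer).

x' = [116/31, -27/31]
P' = [804/31 -712/31; -712/31 728/31]

x̄ = F·x = [3, -1]
P̄ = F·P·Fᵀ + Q = [43 -20; -20 24]
y = z − H·x̄ = [1]
S = H·P̄·Hᵀ + R = [31]
K = P̄·Hᵀ·S⁻¹ = [23/31; 4/31]
x' = x̄ + K·y = [116/31, -27/31]
P' = (I − K·H)·P̄ = [804/31 -712/31; -712/31 728/31]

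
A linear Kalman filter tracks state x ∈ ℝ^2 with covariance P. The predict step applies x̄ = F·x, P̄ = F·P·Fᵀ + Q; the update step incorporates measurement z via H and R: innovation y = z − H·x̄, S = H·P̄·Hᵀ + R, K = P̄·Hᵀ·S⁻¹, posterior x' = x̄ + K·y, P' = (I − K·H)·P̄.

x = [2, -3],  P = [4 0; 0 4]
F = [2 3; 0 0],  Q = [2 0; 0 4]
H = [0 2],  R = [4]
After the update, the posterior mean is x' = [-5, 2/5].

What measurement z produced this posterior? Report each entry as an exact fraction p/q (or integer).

x̄ = F·x = [-5, 0]
P̄ = F·P·Fᵀ + Q = [54 0; 0 4]
S = H·P̄·Hᵀ + R = [20]
K = P̄·Hᵀ·S⁻¹ = [0; 2/5]
x' − x̄ = [0, 2/5] = K·y
y = (KᵀK)⁻¹·Kᵀ·(x' − x̄) = [1]
z = y + H·x̄ = [1] + [0] = [1]

z = [1]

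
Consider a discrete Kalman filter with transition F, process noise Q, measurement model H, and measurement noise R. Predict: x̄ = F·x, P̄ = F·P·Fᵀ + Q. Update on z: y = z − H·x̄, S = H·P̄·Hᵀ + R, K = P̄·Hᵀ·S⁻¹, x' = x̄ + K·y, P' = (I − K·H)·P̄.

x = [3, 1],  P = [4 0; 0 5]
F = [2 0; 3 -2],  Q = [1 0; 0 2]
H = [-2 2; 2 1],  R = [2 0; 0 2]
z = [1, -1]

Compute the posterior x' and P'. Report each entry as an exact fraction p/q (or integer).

x̄ = F·x = [6, 7]
P̄ = F·P·Fᵀ + Q = [17 24; 24 58]
y = z − H·x̄ = [-1, -20]
S = H·P̄·Hᵀ + R = [110 96; 96 224]
K = P̄·Hᵀ·S⁻¹ = [-38/241 1259/3856; 79/241 1283/3856]
x' = x̄ + K·y = [-359/964, 17/964]
P' = (I − K·H)·P̄ = [521/1928 217/1928; 217/1928 849/1928]

x' = [-359/964, 17/964]
P' = [521/1928 217/1928; 217/1928 849/1928]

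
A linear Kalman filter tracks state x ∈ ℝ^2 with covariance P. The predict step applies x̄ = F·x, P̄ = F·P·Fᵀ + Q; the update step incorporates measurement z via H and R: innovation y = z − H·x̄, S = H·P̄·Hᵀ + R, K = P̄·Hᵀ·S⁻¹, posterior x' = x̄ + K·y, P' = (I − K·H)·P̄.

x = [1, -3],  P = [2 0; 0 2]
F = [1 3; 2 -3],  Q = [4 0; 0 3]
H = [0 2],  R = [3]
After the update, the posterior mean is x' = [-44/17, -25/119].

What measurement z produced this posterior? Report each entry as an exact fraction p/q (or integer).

x̄ = F·x = [-8, 11]
P̄ = F·P·Fᵀ + Q = [24 -14; -14 29]
S = H·P̄·Hᵀ + R = [119]
K = P̄·Hᵀ·S⁻¹ = [-4/17; 58/119]
x' − x̄ = [92/17, -1334/119] = K·y
y = (KᵀK)⁻¹·Kᵀ·(x' − x̄) = [-23]
z = y + H·x̄ = [-23] + [22] = [-1]

z = [-1]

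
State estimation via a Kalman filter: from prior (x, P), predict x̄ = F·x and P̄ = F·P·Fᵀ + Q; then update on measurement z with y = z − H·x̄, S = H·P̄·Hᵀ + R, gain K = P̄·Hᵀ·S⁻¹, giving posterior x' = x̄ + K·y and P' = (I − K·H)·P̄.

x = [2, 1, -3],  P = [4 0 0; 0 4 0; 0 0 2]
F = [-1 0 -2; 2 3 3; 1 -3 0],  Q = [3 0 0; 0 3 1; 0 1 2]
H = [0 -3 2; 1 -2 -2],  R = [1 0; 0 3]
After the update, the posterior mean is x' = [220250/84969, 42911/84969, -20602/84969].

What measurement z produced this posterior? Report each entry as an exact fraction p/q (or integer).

z = [-2, 2]

x̄ = F·x = [4, -2, -1]
P̄ = F·P·Fᵀ + Q = [15 -20 -4; -20 73 -27; -4 -27 42]
S = H·P̄·Hᵀ + R = [1150 268; 268 358]
K = P̄·Hᵀ·S⁻¹ = [433/84969 29257/169938; -33859/169938 -13909/84969; 34091/169938 -20830/84969]
x' − x̄ = [-119626/84969, 212849/84969, 64367/84969] = K·y
y = (KᵀK)⁻¹·Kᵀ·(x' − x̄) = [-6, -8]
z = y + H·x̄ = [-6, -8] + [4, 10] = [-2, 2]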